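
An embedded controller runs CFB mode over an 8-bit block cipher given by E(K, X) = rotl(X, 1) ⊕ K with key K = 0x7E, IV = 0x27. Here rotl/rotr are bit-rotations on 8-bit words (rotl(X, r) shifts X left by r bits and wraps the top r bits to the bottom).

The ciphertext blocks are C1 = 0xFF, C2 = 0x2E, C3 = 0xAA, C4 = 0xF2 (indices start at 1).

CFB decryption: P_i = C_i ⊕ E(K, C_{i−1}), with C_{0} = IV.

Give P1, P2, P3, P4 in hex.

P1 = 0xCF, P2 = 0xAF, P3 = 0x88, P4 = 0xD9

P1: E(K, 0x27) = 0x30; 0xFF ⊕ 0x30 = 0xCF.
P2: E(K, 0xFF) = 0x81; 0x2E ⊕ 0x81 = 0xAF.
P3: E(K, 0x2E) = 0x22; 0xAA ⊕ 0x22 = 0x88.
P4: E(K, 0xAA) = 0x2B; 0xF2 ⊕ 0x2B = 0xD9.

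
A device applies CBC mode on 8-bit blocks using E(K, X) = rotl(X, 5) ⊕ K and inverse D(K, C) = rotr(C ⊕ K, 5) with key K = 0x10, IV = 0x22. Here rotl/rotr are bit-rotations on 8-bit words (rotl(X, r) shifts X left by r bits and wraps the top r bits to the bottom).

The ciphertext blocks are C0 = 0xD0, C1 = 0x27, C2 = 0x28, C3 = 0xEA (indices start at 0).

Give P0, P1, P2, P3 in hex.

CBC decryption: P_i = D(K, C_i) ⊕ C_{i−1}, with C_{−1} = IV.
P0: D(K, 0xD0) = 0x06; 0x06 ⊕ 0x22 = 0x24.
P1: D(K, 0x27) = 0xB9; 0xB9 ⊕ 0xD0 = 0x69.
P2: D(K, 0x28) = 0xC1; 0xC1 ⊕ 0x27 = 0xE6.
P3: D(K, 0xEA) = 0xD7; 0xD7 ⊕ 0x28 = 0xFF.

P0 = 0x24, P1 = 0x69, P2 = 0xE6, P3 = 0xFF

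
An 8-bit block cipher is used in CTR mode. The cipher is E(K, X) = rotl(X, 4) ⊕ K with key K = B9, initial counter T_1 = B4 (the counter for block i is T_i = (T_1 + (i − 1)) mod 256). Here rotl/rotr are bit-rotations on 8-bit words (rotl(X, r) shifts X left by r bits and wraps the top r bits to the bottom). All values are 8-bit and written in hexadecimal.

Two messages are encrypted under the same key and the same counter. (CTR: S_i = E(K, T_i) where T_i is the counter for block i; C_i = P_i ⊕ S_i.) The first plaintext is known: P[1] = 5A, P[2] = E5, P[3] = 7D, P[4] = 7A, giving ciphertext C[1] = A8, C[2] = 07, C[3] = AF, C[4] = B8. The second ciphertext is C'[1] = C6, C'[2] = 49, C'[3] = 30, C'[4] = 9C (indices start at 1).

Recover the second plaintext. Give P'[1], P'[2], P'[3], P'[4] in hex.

P'[1] = 34, P'[2] = AB, P'[3] = E2, P'[4] = 5E

In CTR with a reused counter, both messages share the same keystream S_i, so C_i ⊕ C'_i = P_i ⊕ P'_i and thus P'_i = P_i ⊕ C_i ⊕ C'_i.
P'[1]: 5A ⊕ A8 ⊕ C6 = 34.
P'[2]: E5 ⊕ 07 ⊕ 49 = AB.
P'[3]: 7D ⊕ AF ⊕ 30 = E2.
P'[4]: 7A ⊕ B8 ⊕ 9C = 5E.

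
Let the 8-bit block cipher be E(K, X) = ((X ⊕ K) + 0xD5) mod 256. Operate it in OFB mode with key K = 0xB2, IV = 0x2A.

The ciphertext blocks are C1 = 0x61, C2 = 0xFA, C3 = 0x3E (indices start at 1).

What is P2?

P2 = 0x4E

OFB decryption: S_i = E(K, S_{i−1}) with S_{0} = IV; P_i = C_i ⊕ S_i.
P1: S = E(K, 0x2A) = 0x6D; 0x61 ⊕ 0x6D = 0x0C.
P2: S = E(K, 0x6D) = 0xB4; 0xFA ⊕ 0xB4 = 0x4E.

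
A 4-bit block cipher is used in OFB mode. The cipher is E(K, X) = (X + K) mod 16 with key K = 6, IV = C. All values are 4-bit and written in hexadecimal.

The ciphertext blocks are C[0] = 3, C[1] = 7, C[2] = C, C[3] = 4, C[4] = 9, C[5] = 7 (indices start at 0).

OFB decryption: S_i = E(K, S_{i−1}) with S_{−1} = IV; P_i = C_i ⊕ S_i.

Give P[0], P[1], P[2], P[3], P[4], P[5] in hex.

P[0]: S = E(K, C) = 2; 3 ⊕ 2 = 1.
P[1]: S = E(K, 2) = 8; 7 ⊕ 8 = F.
P[2]: S = E(K, 8) = E; C ⊕ E = 2.
P[3]: S = E(K, E) = 4; 4 ⊕ 4 = 0.
P[4]: S = E(K, 4) = A; 9 ⊕ A = 3.
P[5]: S = E(K, A) = 0; 7 ⊕ 0 = 7.

P[0] = 1, P[1] = F, P[2] = 2, P[3] = 0, P[4] = 3, P[5] = 7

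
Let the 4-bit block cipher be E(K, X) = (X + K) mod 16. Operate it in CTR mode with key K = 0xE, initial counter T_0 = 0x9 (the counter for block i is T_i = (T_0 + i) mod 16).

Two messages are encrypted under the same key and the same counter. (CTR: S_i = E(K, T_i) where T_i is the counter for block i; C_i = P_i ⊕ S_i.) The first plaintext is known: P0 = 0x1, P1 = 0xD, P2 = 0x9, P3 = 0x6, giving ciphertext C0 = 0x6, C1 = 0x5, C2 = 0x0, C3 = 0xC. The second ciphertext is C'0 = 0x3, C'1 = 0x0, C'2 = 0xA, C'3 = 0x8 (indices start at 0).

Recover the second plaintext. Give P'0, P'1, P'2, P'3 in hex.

In CTR with a reused counter, both messages share the same keystream S_i, so C_i ⊕ C'_i = P_i ⊕ P'_i and thus P'_i = P_i ⊕ C_i ⊕ C'_i.
P'0: 0x1 ⊕ 0x6 ⊕ 0x3 = 0x4.
P'1: 0xD ⊕ 0x5 ⊕ 0x0 = 0x8.
P'2: 0x9 ⊕ 0x0 ⊕ 0xA = 0x3.
P'3: 0x6 ⊕ 0xC ⊕ 0x8 = 0x2.

P'0 = 0x4, P'1 = 0x8, P'2 = 0x3, P'3 = 0x2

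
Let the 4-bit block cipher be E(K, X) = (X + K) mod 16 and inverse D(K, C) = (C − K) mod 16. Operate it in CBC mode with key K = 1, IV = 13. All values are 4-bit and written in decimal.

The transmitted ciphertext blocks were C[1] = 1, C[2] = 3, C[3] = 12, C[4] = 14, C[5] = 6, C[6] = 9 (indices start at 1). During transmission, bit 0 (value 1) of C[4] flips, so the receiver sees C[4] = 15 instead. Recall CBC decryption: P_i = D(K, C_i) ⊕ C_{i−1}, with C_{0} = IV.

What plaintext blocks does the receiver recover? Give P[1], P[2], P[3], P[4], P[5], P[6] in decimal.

P[1] = 13, P[2] = 3, P[3] = 8, P[4] = 2, P[5] = 10, P[6] = 14

Only C[4] changed, to 15. In CBC, a change in C_i garbles P_i and flips the same bit in P_{i+1}. Decrypting the received ciphertext:
P[1]: D(K, 1) = 0; 0 ⊕ 13 = 13.
P[2]: D(K, 3) = 2; 2 ⊕ 1 = 3.
P[3]: D(K, 12) = 11; 11 ⊕ 3 = 8.
P[4]: D(K, 15) = 14; 14 ⊕ 12 = 2.
P[5]: D(K, 6) = 5; 5 ⊕ 15 = 10.
P[6]: D(K, 9) = 8; 8 ⊕ 6 = 14.
Blocks that differ from the original plaintext: P[4], P[5].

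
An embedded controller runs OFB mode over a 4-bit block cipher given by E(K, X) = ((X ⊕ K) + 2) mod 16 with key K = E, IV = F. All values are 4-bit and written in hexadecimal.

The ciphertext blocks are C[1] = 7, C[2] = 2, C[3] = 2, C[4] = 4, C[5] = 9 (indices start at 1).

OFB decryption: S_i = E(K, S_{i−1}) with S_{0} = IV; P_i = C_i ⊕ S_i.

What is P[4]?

P[1]: S = E(K, F) = 3; 7 ⊕ 3 = 4.
P[2]: S = E(K, 3) = F; 2 ⊕ F = D.
P[3]: S = E(K, F) = 3; 2 ⊕ 3 = 1.
P[4]: S = E(K, 3) = F; 4 ⊕ F = B.

P[4] = B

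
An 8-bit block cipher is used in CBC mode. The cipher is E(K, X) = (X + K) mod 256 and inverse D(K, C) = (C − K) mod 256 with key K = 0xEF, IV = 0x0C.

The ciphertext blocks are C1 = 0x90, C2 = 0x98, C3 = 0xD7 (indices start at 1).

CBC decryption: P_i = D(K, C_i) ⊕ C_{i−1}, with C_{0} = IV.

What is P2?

P2 = 0x39

P2: D(K, 0x98) = 0xA9; 0xA9 ⊕ 0x90 = 0x39.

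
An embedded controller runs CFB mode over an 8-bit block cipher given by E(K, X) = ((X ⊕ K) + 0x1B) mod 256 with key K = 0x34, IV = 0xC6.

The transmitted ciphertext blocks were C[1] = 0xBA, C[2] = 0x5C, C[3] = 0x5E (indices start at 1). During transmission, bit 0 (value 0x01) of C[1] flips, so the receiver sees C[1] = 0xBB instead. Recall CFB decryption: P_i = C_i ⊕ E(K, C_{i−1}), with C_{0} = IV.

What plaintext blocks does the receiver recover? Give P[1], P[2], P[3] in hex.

P[1] = 0xB6, P[2] = 0xF6, P[3] = 0xDD

Only C[1] changed, to 0xBB. In CFB, a change in C_i flips the same bit in P_i and garbles P_{i+1}. Decrypting the received ciphertext:
P[1]: E(K, 0xC6) = 0x0D; 0xBB ⊕ 0x0D = 0xB6.
P[2]: E(K, 0xBB) = 0xAA; 0x5C ⊕ 0xAA = 0xF6.
P[3]: E(K, 0x5C) = 0x83; 0x5E ⊕ 0x83 = 0xDD.
Blocks that differ from the original plaintext: P[1], P[2].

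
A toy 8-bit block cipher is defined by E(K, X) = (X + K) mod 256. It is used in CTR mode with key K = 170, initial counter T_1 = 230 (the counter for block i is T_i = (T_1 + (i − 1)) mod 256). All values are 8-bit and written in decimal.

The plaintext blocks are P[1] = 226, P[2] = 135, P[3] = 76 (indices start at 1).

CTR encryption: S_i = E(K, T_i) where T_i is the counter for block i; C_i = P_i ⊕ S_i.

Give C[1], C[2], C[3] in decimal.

C[1] = 114, C[2] = 22, C[3] = 222

C[1]: T = 230, S = E(K, T) = 144; 226 ⊕ 144 = 114.
C[2]: T = 231, S = E(K, T) = 145; 135 ⊕ 145 = 22.
C[3]: T = 232, S = E(K, T) = 146; 76 ⊕ 146 = 222.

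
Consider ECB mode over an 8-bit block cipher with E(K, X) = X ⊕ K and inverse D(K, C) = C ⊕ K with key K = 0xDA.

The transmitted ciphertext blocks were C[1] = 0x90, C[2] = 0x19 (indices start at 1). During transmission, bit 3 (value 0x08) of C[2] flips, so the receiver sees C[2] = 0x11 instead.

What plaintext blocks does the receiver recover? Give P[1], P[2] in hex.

P[1] = 0x4A, P[2] = 0xCB

ECB decryption: P_i = D(K, C_i).
Only C[2] changed, to 0x11. In ECB, a change in C_i affects only P_i. Decrypting the received ciphertext:
P[1]: D(K, 0x90) = 0x4A.
P[2]: D(K, 0x11) = 0xCB.
Blocks that differ from the original plaintext: P[2].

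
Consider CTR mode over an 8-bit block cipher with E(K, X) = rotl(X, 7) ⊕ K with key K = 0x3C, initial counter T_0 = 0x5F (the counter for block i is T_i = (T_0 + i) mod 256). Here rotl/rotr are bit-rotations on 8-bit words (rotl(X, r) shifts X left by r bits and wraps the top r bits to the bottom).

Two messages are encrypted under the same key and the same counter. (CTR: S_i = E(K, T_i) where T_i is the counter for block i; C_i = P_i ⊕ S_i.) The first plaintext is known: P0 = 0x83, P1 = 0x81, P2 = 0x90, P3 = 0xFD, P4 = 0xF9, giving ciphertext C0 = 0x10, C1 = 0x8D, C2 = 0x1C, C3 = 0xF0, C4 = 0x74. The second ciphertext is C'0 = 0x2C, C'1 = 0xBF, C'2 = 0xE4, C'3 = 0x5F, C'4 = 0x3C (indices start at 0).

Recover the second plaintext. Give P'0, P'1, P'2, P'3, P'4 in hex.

In CTR with a reused counter, both messages share the same keystream S_i, so C_i ⊕ C'_i = P_i ⊕ P'_i and thus P'_i = P_i ⊕ C_i ⊕ C'_i.
P'0: 0x83 ⊕ 0x10 ⊕ 0x2C = 0xBF.
P'1: 0x81 ⊕ 0x8D ⊕ 0xBF = 0xB3.
P'2: 0x90 ⊕ 0x1C ⊕ 0xE4 = 0x68.
P'3: 0xFD ⊕ 0xF0 ⊕ 0x5F = 0x52.
P'4: 0xF9 ⊕ 0x74 ⊕ 0x3C = 0xB1.

P'0 = 0xBF, P'1 = 0xB3, P'2 = 0x68, P'3 = 0x52, P'4 = 0xB1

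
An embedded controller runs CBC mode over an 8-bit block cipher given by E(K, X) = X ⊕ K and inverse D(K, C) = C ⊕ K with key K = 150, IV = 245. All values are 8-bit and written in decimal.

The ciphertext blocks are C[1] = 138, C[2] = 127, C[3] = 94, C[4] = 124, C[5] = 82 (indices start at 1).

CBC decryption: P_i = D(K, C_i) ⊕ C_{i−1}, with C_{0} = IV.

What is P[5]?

P[5]: D(K, 82) = 196; 196 ⊕ 124 = 184.

P[5] = 184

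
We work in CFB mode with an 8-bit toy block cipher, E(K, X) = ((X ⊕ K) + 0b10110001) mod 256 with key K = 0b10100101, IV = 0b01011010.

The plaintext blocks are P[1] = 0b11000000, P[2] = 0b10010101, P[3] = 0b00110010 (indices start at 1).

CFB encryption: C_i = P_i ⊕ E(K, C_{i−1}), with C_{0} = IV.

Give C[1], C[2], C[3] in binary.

C[1]: E(K, 0b01011010) = 0b10110000; 0b11000000 ⊕ 0b10110000 = 0b01110000.
C[2]: E(K, 0b01110000) = 0b10000110; 0b10010101 ⊕ 0b10000110 = 0b00010011.
C[3]: E(K, 0b00010011) = 0b01100111; 0b00110010 ⊕ 0b01100111 = 0b01010101.

C[1] = 0b01110000, C[2] = 0b00010011, C[3] = 0b01010101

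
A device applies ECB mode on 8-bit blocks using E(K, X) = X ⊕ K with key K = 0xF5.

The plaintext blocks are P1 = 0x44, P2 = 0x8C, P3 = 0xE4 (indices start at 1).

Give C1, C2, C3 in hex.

ECB encryption: C_i = E(K, P_i).
C1: E(K, 0x44) = 0xB1.
C2: E(K, 0x8C) = 0x79.
C3: E(K, 0xE4) = 0x11.

C1 = 0xB1, C2 = 0x79, C3 = 0x11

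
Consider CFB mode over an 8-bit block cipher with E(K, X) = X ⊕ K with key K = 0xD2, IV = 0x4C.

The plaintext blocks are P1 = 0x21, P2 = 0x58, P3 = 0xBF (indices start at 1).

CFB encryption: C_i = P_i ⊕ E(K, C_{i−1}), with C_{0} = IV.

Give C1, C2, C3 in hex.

C1 = 0xBF, C2 = 0x35, C3 = 0x58

C1: E(K, 0x4C) = 0x9E; 0x21 ⊕ 0x9E = 0xBF.
C2: E(K, 0xBF) = 0x6D; 0x58 ⊕ 0x6D = 0x35.
C3: E(K, 0x35) = 0xE7; 0xBF ⊕ 0xE7 = 0x58.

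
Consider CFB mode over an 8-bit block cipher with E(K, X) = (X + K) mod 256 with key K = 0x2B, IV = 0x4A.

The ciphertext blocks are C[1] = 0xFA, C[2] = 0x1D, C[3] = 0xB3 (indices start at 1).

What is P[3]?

CFB decryption: P_i = C_i ⊕ E(K, C_{i−1}), with C_{0} = IV.
P[3]: E(K, 0x1D) = 0x48; 0xB3 ⊕ 0x48 = 0xFB.

P[3] = 0xFB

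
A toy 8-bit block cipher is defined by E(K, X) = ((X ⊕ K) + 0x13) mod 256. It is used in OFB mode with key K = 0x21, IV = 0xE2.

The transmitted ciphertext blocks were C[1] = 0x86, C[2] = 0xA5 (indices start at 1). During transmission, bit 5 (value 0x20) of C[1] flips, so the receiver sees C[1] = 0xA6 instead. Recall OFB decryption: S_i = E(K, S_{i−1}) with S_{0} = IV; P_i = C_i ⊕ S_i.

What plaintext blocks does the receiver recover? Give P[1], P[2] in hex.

P[1] = 0x70, P[2] = 0xAF

Only C[1] changed, to 0xA6. In OFB, a change in C_i flips the same bit in P_i only; the keystream is unaffected. Decrypting the received ciphertext:
P[1]: S = E(K, 0xE2) = 0xD6; 0xA6 ⊕ 0xD6 = 0x70.
P[2]: S = E(K, 0xD6) = 0x0A; 0xA5 ⊕ 0x0A = 0xAF.
Blocks that differ from the original plaintext: P[1].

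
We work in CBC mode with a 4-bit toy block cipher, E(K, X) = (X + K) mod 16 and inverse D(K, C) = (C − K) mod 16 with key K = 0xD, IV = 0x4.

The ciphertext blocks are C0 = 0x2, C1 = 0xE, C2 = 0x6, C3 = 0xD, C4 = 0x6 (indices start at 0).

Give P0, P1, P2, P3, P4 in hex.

CBC decryption: P_i = D(K, C_i) ⊕ C_{i−1}, with C_{−1} = IV.
P0: D(K, 0x2) = 0x5; 0x5 ⊕ 0x4 = 0x1.
P1: D(K, 0xE) = 0x1; 0x1 ⊕ 0x2 = 0x3.
P2: D(K, 0x6) = 0x9; 0x9 ⊕ 0xE = 0x7.
P3: D(K, 0xD) = 0x0; 0x0 ⊕ 0x6 = 0x6.
P4: D(K, 0x6) = 0x9; 0x9 ⊕ 0xD = 0x4.

P0 = 0x1, P1 = 0x3, P2 = 0x7, P3 = 0x6, P4 = 0x4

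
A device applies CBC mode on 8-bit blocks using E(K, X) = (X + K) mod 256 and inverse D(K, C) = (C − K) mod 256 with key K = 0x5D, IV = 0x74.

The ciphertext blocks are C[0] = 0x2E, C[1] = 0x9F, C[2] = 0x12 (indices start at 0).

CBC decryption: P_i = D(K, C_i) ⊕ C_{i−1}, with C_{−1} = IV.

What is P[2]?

P[2]: D(K, 0x12) = 0xB5; 0xB5 ⊕ 0x9F = 0x2A.

P[2] = 0x2A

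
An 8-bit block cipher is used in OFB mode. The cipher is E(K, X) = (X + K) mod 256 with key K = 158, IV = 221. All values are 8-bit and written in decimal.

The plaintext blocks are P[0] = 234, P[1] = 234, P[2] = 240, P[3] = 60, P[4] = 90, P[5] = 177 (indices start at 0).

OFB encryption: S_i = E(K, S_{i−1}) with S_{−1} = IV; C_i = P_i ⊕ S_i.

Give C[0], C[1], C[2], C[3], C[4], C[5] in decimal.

C[0]: S = E(K, 221) = 123; 234 ⊕ 123 = 145.
C[1]: S = E(K, 123) = 25; 234 ⊕ 25 = 243.
C[2]: S = E(K, 25) = 183; 240 ⊕ 183 = 71.
C[3]: S = E(K, 183) = 85; 60 ⊕ 85 = 105.
C[4]: S = E(K, 85) = 243; 90 ⊕ 243 = 169.
C[5]: S = E(K, 243) = 145; 177 ⊕ 145 = 32.

C[0] = 145, C[1] = 243, C[2] = 71, C[3] = 105, C[4] = 169, C[5] = 32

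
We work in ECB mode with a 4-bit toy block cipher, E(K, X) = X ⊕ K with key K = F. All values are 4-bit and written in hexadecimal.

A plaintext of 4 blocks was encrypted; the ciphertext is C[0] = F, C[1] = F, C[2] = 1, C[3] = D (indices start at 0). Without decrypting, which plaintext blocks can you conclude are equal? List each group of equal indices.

ECB encrypts each block independently with the same key, so equal ciphertext blocks imply equal plaintext blocks.
C[0] = C[1] = F, so P[0] = P[1].

P[0] = P[1]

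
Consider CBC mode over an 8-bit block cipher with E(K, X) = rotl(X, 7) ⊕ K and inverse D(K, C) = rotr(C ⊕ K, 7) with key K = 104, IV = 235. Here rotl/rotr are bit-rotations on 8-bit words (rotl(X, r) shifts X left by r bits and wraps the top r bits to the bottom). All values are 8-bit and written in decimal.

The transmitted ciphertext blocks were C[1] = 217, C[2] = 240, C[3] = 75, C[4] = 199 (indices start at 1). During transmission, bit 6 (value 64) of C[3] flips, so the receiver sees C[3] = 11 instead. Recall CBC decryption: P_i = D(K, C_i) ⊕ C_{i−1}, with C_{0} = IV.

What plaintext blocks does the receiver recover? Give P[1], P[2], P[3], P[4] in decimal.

Only C[3] changed, to 11. In CBC, a change in C_i garbles P_i and flips the same bit in P_{i+1}. Decrypting the received ciphertext:
P[1]: D(K, 217) = 99; 99 ⊕ 235 = 136.
P[2]: D(K, 240) = 49; 49 ⊕ 217 = 232.
P[3]: D(K, 11) = 198; 198 ⊕ 240 = 54.
P[4]: D(K, 199) = 95; 95 ⊕ 11 = 84.
Blocks that differ from the original plaintext: P[3], P[4].

P[1] = 136, P[2] = 232, P[3] = 54, P[4] = 84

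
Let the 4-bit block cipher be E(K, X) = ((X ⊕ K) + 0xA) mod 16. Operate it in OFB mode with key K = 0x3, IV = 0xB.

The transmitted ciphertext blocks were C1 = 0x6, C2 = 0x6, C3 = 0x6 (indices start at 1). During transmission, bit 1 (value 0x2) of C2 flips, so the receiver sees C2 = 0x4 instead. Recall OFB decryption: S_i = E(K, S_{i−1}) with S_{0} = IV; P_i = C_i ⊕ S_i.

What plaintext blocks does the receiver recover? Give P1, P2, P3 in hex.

P1 = 0x4, P2 = 0xF, P3 = 0x4

Only C2 changed, to 0x4. In OFB, a change in C_i flips the same bit in P_i only; the keystream is unaffected. Decrypting the received ciphertext:
P1: S = E(K, 0xB) = 0x2; 0x6 ⊕ 0x2 = 0x4.
P2: S = E(K, 0x2) = 0xB; 0x4 ⊕ 0xB = 0xF.
P3: S = E(K, 0xB) = 0x2; 0x6 ⊕ 0x2 = 0x4.
Blocks that differ from the original plaintext: P2.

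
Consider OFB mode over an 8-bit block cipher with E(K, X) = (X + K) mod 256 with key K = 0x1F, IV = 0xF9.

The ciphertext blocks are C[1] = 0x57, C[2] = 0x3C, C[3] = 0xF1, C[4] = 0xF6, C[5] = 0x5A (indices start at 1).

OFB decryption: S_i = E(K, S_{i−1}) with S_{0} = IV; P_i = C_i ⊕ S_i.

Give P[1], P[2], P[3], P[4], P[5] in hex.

P[1]: S = E(K, 0xF9) = 0x18; 0x57 ⊕ 0x18 = 0x4F.
P[2]: S = E(K, 0x18) = 0x37; 0x3C ⊕ 0x37 = 0x0B.
P[3]: S = E(K, 0x37) = 0x56; 0xF1 ⊕ 0x56 = 0xA7.
P[4]: S = E(K, 0x56) = 0x75; 0xF6 ⊕ 0x75 = 0x83.
P[5]: S = E(K, 0x75) = 0x94; 0x5A ⊕ 0x94 = 0xCE.

P[1] = 0x4F, P[2] = 0x0B, P[3] = 0xA7, P[4] = 0x83, P[5] = 0xCE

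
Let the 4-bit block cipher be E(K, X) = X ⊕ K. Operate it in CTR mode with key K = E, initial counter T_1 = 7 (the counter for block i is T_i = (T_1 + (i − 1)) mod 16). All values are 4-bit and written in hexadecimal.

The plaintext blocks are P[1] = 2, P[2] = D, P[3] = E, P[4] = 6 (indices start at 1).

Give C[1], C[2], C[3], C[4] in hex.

C[1] = B, C[2] = B, C[3] = 9, C[4] = 2

CTR encryption: S_i = E(K, T_i) where T_i is the counter for block i; C_i = P_i ⊕ S_i.
C[1]: T = 7, S = E(K, T) = 9; 2 ⊕ 9 = B.
C[2]: T = 8, S = E(K, T) = 6; D ⊕ 6 = B.
C[3]: T = 9, S = E(K, T) = 7; E ⊕ 7 = 9.
C[4]: T = A, S = E(K, T) = 4; 6 ⊕ 4 = 2.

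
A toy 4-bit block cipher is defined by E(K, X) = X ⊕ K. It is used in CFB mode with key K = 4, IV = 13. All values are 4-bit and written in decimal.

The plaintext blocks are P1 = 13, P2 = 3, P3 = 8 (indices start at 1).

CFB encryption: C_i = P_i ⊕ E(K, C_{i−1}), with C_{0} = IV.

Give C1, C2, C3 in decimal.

C1 = 4, C2 = 3, C3 = 15

C1: E(K, 13) = 9; 13 ⊕ 9 = 4.
C2: E(K, 4) = 0; 3 ⊕ 0 = 3.
C3: E(K, 3) = 7; 8 ⊕ 7 = 15.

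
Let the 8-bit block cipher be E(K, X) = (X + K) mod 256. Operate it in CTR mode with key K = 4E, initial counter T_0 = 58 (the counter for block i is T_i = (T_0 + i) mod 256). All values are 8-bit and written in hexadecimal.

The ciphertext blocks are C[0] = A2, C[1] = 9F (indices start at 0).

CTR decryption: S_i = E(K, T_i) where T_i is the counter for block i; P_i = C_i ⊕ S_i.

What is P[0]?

P[0]: T = 58, S = E(K, T) = A6; A2 ⊕ A6 = 04.

P[0] = 04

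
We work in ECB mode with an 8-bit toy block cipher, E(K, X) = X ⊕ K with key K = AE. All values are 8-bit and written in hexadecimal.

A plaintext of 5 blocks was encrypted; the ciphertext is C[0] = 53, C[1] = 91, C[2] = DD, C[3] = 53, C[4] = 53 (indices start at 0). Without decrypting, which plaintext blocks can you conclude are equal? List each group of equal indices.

P[0] = P[3] = P[4]

ECB encrypts each block independently with the same key, so equal ciphertext blocks imply equal plaintext blocks.
C[0] = C[3] = C[4] = 53, so P[0] = P[3] = P[4].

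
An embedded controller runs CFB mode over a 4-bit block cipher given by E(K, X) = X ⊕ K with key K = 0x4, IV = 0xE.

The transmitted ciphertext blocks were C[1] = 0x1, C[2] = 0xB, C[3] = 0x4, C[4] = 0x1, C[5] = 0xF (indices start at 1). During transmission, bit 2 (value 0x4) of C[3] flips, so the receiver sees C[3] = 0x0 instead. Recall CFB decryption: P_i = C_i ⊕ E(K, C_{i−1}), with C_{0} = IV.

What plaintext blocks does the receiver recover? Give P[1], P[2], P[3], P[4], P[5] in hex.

Only C[3] changed, to 0x0. In CFB, a change in C_i flips the same bit in P_i and garbles P_{i+1}. Decrypting the received ciphertext:
P[1]: E(K, 0xE) = 0xA; 0x1 ⊕ 0xA = 0xB.
P[2]: E(K, 0x1) = 0x5; 0xB ⊕ 0x5 = 0xE.
P[3]: E(K, 0xB) = 0xF; 0x0 ⊕ 0xF = 0xF.
P[4]: E(K, 0x0) = 0x4; 0x1 ⊕ 0x4 = 0x5.
P[5]: E(K, 0x1) = 0x5; 0xF ⊕ 0x5 = 0xA.
Blocks that differ from the original plaintext: P[3], P[4].

P[1] = 0xB, P[2] = 0xE, P[3] = 0xF, P[4] = 0x5, P[5] = 0xA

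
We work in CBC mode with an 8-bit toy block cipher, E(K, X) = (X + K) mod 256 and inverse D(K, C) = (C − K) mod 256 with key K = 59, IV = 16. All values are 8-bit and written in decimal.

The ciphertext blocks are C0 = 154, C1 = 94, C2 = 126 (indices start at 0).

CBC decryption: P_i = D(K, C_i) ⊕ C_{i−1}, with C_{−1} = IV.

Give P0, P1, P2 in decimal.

P0: D(K, 154) = 95; 95 ⊕ 16 = 79.
P1: D(K, 94) = 35; 35 ⊕ 154 = 185.
P2: D(K, 126) = 67; 67 ⊕ 94 = 29.

P0 = 79, P1 = 185, P2 = 29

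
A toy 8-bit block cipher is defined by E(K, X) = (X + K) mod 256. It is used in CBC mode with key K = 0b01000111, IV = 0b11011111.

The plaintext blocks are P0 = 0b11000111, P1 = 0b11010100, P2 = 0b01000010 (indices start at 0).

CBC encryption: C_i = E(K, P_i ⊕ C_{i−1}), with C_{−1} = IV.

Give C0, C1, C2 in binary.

C0: P0 ⊕ 0b11011111 = 0b00011000; E(K, 0b00011000) = 0b01011111.
C1: P1 ⊕ 0b01011111 = 0b10001011; E(K, 0b10001011) = 0b11010010.
C2: P2 ⊕ 0b11010010 = 0b10010000; E(K, 0b10010000) = 0b11010111.

C0 = 0b01011111, C1 = 0b11010010, C2 = 0b11010111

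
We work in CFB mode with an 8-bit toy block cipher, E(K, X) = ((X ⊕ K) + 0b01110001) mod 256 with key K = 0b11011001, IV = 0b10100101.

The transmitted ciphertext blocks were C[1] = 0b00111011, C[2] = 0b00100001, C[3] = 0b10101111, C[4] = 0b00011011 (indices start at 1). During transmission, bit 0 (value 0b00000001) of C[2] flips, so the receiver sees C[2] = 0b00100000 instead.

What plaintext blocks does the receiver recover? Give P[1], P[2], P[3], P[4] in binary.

P[1] = 0b11010110, P[2] = 0b01110011, P[3] = 0b11000101, P[4] = 0b11111100

CFB decryption: P_i = C_i ⊕ E(K, C_{i−1}), with C_{0} = IV.
Only C[2] changed, to 0b00100000. In CFB, a change in C_i flips the same bit in P_i and garbles P_{i+1}. Decrypting the received ciphertext:
P[1]: E(K, 0b10100101) = 0b11101101; 0b00111011 ⊕ 0b11101101 = 0b11010110.
P[2]: E(K, 0b00111011) = 0b01010011; 0b00100000 ⊕ 0b01010011 = 0b01110011.
P[3]: E(K, 0b00100000) = 0b01101010; 0b10101111 ⊕ 0b01101010 = 0b11000101.
P[4]: E(K, 0b10101111) = 0b11100111; 0b00011011 ⊕ 0b11100111 = 0b11111100.
Blocks that differ from the original plaintext: P[2], P[3].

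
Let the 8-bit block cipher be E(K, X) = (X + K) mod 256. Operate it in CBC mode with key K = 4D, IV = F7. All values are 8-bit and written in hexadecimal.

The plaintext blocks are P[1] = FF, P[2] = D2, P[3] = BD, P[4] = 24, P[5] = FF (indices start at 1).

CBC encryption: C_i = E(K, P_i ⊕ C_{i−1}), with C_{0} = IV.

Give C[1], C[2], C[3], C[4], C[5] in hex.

C[1]: P[1] ⊕ F7 = 08; E(K, 08) = 55.
C[2]: P[2] ⊕ 55 = 87; E(K, 87) = D4.
C[3]: P[3] ⊕ D4 = 69; E(K, 69) = B6.
C[4]: P[4] ⊕ B6 = 92; E(K, 92) = DF.
C[5]: P[5] ⊕ DF = 20; E(K, 20) = 6D.

C[1] = 55, C[2] = D4, C[3] = B6, C[4] = DF, C[5] = 6D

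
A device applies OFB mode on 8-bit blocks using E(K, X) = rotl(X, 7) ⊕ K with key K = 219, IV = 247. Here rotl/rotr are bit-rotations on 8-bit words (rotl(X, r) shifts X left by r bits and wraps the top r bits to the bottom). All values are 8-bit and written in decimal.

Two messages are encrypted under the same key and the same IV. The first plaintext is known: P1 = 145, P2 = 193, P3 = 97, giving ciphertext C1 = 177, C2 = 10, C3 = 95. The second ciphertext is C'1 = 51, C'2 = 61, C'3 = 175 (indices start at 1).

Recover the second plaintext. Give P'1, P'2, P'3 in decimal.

In OFB with a reused IV, both messages share the same keystream S_i, so C_i ⊕ C'_i = P_i ⊕ P'_i and thus P'_i = P_i ⊕ C_i ⊕ C'_i.
P'1: 145 ⊕ 177 ⊕ 51 = 19.
P'2: 193 ⊕ 10 ⊕ 61 = 246.
P'3: 97 ⊕ 95 ⊕ 175 = 145.

P'1 = 19, P'2 = 246, P'3 = 145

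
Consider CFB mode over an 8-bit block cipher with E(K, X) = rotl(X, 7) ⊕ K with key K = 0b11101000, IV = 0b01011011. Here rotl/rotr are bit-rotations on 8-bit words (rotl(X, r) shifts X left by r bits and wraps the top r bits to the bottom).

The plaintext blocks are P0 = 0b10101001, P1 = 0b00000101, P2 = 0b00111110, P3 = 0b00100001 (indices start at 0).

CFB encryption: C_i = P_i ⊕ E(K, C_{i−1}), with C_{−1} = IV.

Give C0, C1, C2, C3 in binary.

C0: E(K, 0b01011011) = 0b01000101; 0b10101001 ⊕ 0b01000101 = 0b11101100.
C1: E(K, 0b11101100) = 0b10011110; 0b00000101 ⊕ 0b10011110 = 0b10011011.
C2: E(K, 0b10011011) = 0b00100101; 0b00111110 ⊕ 0b00100101 = 0b00011011.
C3: E(K, 0b00011011) = 0b01100101; 0b00100001 ⊕ 0b01100101 = 0b01000100.

C0 = 0b11101100, C1 = 0b10011011, C2 = 0b00011011, C3 = 0b01000100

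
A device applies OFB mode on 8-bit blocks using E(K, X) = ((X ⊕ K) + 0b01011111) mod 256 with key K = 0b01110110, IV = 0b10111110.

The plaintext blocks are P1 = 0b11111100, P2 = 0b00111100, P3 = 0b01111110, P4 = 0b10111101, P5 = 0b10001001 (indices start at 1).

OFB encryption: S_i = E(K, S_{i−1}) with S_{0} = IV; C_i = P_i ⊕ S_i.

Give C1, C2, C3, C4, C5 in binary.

C1: S = E(K, 0b10111110) = 0b00100111; 0b11111100 ⊕ 0b00100111 = 0b11011011.
C2: S = E(K, 0b00100111) = 0b10110000; 0b00111100 ⊕ 0b10110000 = 0b10001100.
C3: S = E(K, 0b10110000) = 0b00100101; 0b01111110 ⊕ 0b00100101 = 0b01011011.
C4: S = E(K, 0b00100101) = 0b10110010; 0b10111101 ⊕ 0b10110010 = 0b00001111.
C5: S = E(K, 0b10110010) = 0b00100011; 0b10001001 ⊕ 0b00100011 = 0b10101010.

C1 = 0b11011011, C2 = 0b10001100, C3 = 0b01011011, C4 = 0b00001111, C5 = 0b10101010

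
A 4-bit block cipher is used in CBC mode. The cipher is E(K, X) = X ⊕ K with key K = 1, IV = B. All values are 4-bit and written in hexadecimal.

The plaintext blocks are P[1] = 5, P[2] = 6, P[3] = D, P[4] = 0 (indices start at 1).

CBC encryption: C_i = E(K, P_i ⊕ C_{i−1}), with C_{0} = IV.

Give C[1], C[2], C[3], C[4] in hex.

C[1] = F, C[2] = 8, C[3] = 4, C[4] = 5

C[1]: P[1] ⊕ B = E; E(K, E) = F.
C[2]: P[2] ⊕ F = 9; E(K, 9) = 8.
C[3]: P[3] ⊕ 8 = 5; E(K, 5) = 4.
C[4]: P[4] ⊕ 4 = 4; E(K, 4) = 5.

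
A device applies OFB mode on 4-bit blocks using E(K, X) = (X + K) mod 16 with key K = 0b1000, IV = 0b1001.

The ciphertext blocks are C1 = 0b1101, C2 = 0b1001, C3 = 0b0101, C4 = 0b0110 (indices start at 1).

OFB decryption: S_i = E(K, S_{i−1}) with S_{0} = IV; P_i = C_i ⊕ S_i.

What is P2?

P1: S = E(K, 0b1001) = 0b0001; 0b1101 ⊕ 0b0001 = 0b1100.
P2: S = E(K, 0b0001) = 0b1001; 0b1001 ⊕ 0b1001 = 0b0000.

P2 = 0b0000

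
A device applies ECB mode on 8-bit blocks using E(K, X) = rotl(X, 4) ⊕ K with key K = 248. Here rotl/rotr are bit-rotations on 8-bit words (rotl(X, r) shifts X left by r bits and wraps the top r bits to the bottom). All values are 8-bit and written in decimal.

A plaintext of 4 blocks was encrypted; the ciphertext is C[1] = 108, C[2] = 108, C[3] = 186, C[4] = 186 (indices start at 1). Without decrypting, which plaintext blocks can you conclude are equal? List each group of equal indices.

P[1] = P[2]; P[3] = P[4]

ECB encrypts each block independently with the same key, so equal ciphertext blocks imply equal plaintext blocks.
C[1] = C[2] = 108, so P[1] = P[2].
C[3] = C[4] = 186, so P[3] = P[4].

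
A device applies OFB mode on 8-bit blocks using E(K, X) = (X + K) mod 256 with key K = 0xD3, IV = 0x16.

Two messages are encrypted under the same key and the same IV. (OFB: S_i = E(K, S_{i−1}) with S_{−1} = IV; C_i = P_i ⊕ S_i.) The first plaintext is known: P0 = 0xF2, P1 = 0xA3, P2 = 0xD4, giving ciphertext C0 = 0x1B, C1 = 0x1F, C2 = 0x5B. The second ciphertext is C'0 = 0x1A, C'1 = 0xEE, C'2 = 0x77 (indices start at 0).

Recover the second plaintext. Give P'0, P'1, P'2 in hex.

P'0 = 0xF3, P'1 = 0x52, P'2 = 0xF8

In OFB with a reused IV, both messages share the same keystream S_i, so C_i ⊕ C'_i = P_i ⊕ P'_i and thus P'_i = P_i ⊕ C_i ⊕ C'_i.
P'0: 0xF2 ⊕ 0x1B ⊕ 0x1A = 0xF3.
P'1: 0xA3 ⊕ 0x1F ⊕ 0xEE = 0x52.
P'2: 0xD4 ⊕ 0x5B ⊕ 0x77 = 0xF8.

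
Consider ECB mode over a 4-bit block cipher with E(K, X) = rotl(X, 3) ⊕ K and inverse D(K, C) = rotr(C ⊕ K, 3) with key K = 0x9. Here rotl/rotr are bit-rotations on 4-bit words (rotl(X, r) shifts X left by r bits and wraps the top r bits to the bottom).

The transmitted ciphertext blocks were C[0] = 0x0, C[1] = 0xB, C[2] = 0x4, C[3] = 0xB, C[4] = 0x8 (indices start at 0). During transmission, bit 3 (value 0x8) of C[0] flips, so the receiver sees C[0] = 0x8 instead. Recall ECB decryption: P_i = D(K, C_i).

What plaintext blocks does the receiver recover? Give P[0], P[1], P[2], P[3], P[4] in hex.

Only C[0] changed, to 0x8. In ECB, a change in C_i affects only P_i. Decrypting the received ciphertext:
P[0]: D(K, 0x8) = 0x2.
P[1]: D(K, 0xB) = 0x4.
P[2]: D(K, 0x4) = 0xB.
P[3]: D(K, 0xB) = 0x4.
P[4]: D(K, 0x8) = 0x2.
Blocks that differ from the original plaintext: P[0].

P[0] = 0x2, P[1] = 0x4, P[2] = 0xB, P[3] = 0x4, P[4] = 0x2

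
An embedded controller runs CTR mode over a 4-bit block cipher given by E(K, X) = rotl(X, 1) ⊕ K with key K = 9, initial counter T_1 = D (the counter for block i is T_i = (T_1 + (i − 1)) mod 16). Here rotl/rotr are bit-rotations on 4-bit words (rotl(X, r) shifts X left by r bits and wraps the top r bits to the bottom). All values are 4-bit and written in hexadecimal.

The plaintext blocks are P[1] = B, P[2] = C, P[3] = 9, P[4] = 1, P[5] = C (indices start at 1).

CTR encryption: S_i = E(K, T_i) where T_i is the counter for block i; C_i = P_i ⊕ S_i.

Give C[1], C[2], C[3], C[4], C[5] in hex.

C[1]: T = D, S = E(K, T) = 2; B ⊕ 2 = 9.
C[2]: T = E, S = E(K, T) = 4; C ⊕ 4 = 8.
C[3]: T = F, S = E(K, T) = 6; 9 ⊕ 6 = F.
C[4]: T = 0, S = E(K, T) = 9; 1 ⊕ 9 = 8.
C[5]: T = 1, S = E(K, T) = B; C ⊕ B = 7.

C[1] = 9, C[2] = 8, C[3] = F, C[4] = 8, C[5] = 7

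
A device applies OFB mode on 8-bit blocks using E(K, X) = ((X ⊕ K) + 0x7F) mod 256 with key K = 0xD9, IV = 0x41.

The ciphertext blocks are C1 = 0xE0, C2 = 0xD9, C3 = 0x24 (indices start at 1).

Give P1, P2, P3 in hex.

P1 = 0xF7, P2 = 0x94, P3 = 0x37

OFB decryption: S_i = E(K, S_{i−1}) with S_{0} = IV; P_i = C_i ⊕ S_i.
P1: S = E(K, 0x41) = 0x17; 0xE0 ⊕ 0x17 = 0xF7.
P2: S = E(K, 0x17) = 0x4D; 0xD9 ⊕ 0x4D = 0x94.
P3: S = E(K, 0x4D) = 0x13; 0x24 ⊕ 0x13 = 0x37.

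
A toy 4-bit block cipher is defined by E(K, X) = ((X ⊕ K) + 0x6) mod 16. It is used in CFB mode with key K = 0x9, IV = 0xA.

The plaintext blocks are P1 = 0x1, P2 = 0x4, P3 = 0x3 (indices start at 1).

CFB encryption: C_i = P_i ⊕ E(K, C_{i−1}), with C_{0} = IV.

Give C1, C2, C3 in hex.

C1 = 0x8, C2 = 0x3, C3 = 0x3

C1: E(K, 0xA) = 0x9; 0x1 ⊕ 0x9 = 0x8.
C2: E(K, 0x8) = 0x7; 0x4 ⊕ 0x7 = 0x3.
C3: E(K, 0x3) = 0x0; 0x3 ⊕ 0x0 = 0x3.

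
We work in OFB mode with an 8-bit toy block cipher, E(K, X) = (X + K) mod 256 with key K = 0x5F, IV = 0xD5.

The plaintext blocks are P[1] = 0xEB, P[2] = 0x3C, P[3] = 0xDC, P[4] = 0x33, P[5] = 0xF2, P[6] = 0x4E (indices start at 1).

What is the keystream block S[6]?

OFB encryption: S_i = E(K, S_{i−1}) with S_{0} = IV; C_i = P_i ⊕ S_i.
C[1]: S = E(K, 0xD5) = 0x34; 0xEB ⊕ 0x34 = 0xDF.
C[2]: S = E(K, 0x34) = 0x93; 0x3C ⊕ 0x93 = 0xAF.
C[3]: S = E(K, 0x93) = 0xF2; 0xDC ⊕ 0xF2 = 0x2E.
C[4]: S = E(K, 0xF2) = 0x51; 0x33 ⊕ 0x51 = 0x62.
C[5]: S = E(K, 0x51) = 0xB0; 0xF2 ⊕ 0xB0 = 0x42.
C[6]: S = E(K, 0xB0) = 0x0F; 0x4E ⊕ 0x0F = 0x41.
So S[6] = 0x0F.

0x0F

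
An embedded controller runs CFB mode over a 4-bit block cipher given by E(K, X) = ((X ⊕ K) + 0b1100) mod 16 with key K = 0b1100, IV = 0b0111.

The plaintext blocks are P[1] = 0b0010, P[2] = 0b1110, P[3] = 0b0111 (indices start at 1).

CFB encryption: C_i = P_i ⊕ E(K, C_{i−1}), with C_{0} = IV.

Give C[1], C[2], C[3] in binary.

C[1]: E(K, 0b0111) = 0b0111; 0b0010 ⊕ 0b0111 = 0b0101.
C[2]: E(K, 0b0101) = 0b0101; 0b1110 ⊕ 0b0101 = 0b1011.
C[3]: E(K, 0b1011) = 0b0011; 0b0111 ⊕ 0b0011 = 0b0100.

C[1] = 0b0101, C[2] = 0b1011, C[3] = 0b0100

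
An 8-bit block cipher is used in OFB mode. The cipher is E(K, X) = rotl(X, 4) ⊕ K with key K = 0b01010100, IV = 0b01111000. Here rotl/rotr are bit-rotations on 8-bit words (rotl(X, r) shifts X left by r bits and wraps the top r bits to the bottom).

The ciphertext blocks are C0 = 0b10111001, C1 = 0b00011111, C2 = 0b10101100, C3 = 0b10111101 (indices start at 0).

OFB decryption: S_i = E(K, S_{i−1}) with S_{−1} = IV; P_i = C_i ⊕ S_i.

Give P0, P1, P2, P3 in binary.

P0: S = E(K, 0b01111000) = 0b11010011; 0b10111001 ⊕ 0b11010011 = 0b01101010.
P1: S = E(K, 0b11010011) = 0b01101001; 0b00011111 ⊕ 0b01101001 = 0b01110110.
P2: S = E(K, 0b01101001) = 0b11000010; 0b10101100 ⊕ 0b11000010 = 0b01101110.
P3: S = E(K, 0b11000010) = 0b01111000; 0b10111101 ⊕ 0b01111000 = 0b11000101.

P0 = 0b01101010, P1 = 0b01110110, P2 = 0b01101110, P3 = 0b11000101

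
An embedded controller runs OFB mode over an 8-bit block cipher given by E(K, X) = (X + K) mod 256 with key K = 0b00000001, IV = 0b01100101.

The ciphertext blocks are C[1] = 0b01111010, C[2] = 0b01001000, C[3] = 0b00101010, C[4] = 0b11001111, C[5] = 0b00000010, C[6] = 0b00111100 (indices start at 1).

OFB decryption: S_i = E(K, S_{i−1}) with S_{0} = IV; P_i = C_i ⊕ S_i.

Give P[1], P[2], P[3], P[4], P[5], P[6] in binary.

P[1] = 0b00011100, P[2] = 0b00101111, P[3] = 0b01000010, P[4] = 0b10100110, P[5] = 0b01101000, P[6] = 0b01010111

P[1]: S = E(K, 0b01100101) = 0b01100110; 0b01111010 ⊕ 0b01100110 = 0b00011100.
P[2]: S = E(K, 0b01100110) = 0b01100111; 0b01001000 ⊕ 0b01100111 = 0b00101111.
P[3]: S = E(K, 0b01100111) = 0b01101000; 0b00101010 ⊕ 0b01101000 = 0b01000010.
P[4]: S = E(K, 0b01101000) = 0b01101001; 0b11001111 ⊕ 0b01101001 = 0b10100110.
P[5]: S = E(K, 0b01101001) = 0b01101010; 0b00000010 ⊕ 0b01101010 = 0b01101000.
P[6]: S = E(K, 0b01101010) = 0b01101011; 0b00111100 ⊕ 0b01101011 = 0b01010111.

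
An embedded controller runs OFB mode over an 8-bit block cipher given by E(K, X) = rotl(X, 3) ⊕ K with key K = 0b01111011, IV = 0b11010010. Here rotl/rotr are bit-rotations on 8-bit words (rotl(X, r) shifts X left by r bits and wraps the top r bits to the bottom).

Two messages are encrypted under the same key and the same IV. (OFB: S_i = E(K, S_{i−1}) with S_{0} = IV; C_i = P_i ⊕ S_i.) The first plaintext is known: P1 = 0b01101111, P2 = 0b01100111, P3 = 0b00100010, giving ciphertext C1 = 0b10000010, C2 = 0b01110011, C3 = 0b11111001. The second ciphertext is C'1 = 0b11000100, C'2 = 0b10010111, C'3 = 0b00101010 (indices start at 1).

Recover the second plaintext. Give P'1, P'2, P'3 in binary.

P'1 = 0b00101001, P'2 = 0b10000011, P'3 = 0b11110001

In OFB with a reused IV, both messages share the same keystream S_i, so C_i ⊕ C'_i = P_i ⊕ P'_i and thus P'_i = P_i ⊕ C_i ⊕ C'_i.
P'1: 0b01101111 ⊕ 0b10000010 ⊕ 0b11000100 = 0b00101001.
P'2: 0b01100111 ⊕ 0b01110011 ⊕ 0b10010111 = 0b10000011.
P'3: 0b00100010 ⊕ 0b11111001 ⊕ 0b00101010 = 0b11110001.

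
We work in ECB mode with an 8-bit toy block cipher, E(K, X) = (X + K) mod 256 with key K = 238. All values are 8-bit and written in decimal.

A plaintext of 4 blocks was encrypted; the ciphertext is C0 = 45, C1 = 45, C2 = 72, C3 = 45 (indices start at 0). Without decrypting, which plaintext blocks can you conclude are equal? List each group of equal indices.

ECB encrypts each block independently with the same key, so equal ciphertext blocks imply equal plaintext blocks.
C0 = C1 = C3 = 45, so P0 = P1 = P3.

P0 = P1 = P3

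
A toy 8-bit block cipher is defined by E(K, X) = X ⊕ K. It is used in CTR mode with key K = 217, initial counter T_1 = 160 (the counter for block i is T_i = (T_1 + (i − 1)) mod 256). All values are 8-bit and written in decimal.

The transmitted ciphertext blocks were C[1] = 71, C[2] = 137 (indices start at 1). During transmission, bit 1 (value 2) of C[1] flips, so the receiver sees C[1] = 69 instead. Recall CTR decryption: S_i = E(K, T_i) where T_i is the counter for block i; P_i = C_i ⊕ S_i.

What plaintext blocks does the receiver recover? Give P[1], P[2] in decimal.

Only C[1] changed, to 69. In CTR, a change in C_i flips the same bit in P_i only; the keystream is unaffected. Decrypting the received ciphertext:
P[1]: T = 160, S = E(K, T) = 121; 69 ⊕ 121 = 60.
P[2]: T = 161, S = E(K, T) = 120; 137 ⊕ 120 = 241.
Blocks that differ from the original plaintext: P[1].

P[1] = 60, P[2] = 241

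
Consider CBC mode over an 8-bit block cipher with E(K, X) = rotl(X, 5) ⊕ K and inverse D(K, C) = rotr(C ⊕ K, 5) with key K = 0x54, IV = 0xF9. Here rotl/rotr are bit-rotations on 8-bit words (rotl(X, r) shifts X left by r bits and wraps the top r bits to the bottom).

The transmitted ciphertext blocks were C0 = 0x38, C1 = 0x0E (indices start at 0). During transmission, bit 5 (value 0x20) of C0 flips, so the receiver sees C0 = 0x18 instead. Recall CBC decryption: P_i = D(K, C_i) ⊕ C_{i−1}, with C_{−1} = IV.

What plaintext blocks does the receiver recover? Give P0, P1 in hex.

Only C0 changed, to 0x18. In CBC, a change in C_i garbles P_i and flips the same bit in P_{i+1}. Decrypting the received ciphertext:
P0: D(K, 0x18) = 0x62; 0x62 ⊕ 0xF9 = 0x9B.
P1: D(K, 0x0E) = 0xD2; 0xD2 ⊕ 0x18 = 0xCA.
Blocks that differ from the original plaintext: P0, P1.

P0 = 0x9B, P1 = 0xCA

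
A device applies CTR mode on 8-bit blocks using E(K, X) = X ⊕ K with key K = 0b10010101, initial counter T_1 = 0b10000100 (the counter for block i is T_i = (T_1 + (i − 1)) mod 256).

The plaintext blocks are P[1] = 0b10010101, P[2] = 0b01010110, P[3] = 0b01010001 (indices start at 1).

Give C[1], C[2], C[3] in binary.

CTR encryption: S_i = E(K, T_i) where T_i is the counter for block i; C_i = P_i ⊕ S_i.
C[1]: T = 0b10000100, S = E(K, T) = 0b00010001; 0b10010101 ⊕ 0b00010001 = 0b10000100.
C[2]: T = 0b10000101, S = E(K, T) = 0b00010000; 0b01010110 ⊕ 0b00010000 = 0b01000110.
C[3]: T = 0b10000110, S = E(K, T) = 0b00010011; 0b01010001 ⊕ 0b00010011 = 0b01000010.

C[1] = 0b10000100, C[2] = 0b01000110, C[3] = 0b01000010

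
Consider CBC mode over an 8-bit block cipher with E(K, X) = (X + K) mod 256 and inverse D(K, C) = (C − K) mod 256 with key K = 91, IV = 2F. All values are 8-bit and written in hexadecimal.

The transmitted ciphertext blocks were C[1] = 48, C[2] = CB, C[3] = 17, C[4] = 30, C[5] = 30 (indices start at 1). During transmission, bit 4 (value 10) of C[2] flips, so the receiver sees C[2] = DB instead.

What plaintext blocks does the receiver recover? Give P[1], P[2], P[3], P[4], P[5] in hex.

P[1] = 98, P[2] = 02, P[3] = 5D, P[4] = 88, P[5] = AF

CBC decryption: P_i = D(K, C_i) ⊕ C_{i−1}, with C_{0} = IV.
Only C[2] changed, to DB. In CBC, a change in C_i garbles P_i and flips the same bit in P_{i+1}. Decrypting the received ciphertext:
P[1]: D(K, 48) = B7; B7 ⊕ 2F = 98.
P[2]: D(K, DB) = 4A; 4A ⊕ 48 = 02.
P[3]: D(K, 17) = 86; 86 ⊕ DB = 5D.
P[4]: D(K, 30) = 9F; 9F ⊕ 17 = 88.
P[5]: D(K, 30) = 9F; 9F ⊕ 30 = AF.
Blocks that differ from the original plaintext: P[2], P[3].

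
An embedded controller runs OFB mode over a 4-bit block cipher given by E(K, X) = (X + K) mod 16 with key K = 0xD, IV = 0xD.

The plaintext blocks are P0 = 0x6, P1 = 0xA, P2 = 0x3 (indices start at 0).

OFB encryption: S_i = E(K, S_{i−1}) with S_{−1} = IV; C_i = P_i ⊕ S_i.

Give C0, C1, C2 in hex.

C0: S = E(K, 0xD) = 0xA; 0x6 ⊕ 0xA = 0xC.
C1: S = E(K, 0xA) = 0x7; 0xA ⊕ 0x7 = 0xD.
C2: S = E(K, 0x7) = 0x4; 0x3 ⊕ 0x4 = 0x7.

C0 = 0xC, C1 = 0xD, C2 = 0x7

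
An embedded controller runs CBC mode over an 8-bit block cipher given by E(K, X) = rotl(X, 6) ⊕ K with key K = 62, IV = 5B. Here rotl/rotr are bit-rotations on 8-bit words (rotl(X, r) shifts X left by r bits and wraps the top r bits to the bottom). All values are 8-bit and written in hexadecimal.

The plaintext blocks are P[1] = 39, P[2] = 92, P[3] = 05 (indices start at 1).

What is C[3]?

C[3] = 3D

CBC encryption: C_i = E(K, P_i ⊕ C_{i−1}), with C_{0} = IV.
C[1]: P[1] ⊕ 5B = 62; E(K, 62) = FA.
C[2]: P[2] ⊕ FA = 68; E(K, 68) = 78.
C[3]: P[3] ⊕ 78 = 7D; E(K, 7D) = 3D.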